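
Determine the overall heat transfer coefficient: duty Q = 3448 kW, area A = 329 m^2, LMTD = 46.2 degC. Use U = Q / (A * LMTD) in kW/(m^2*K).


From Q = U*A*LMTD, U = Q / (A * LMTD)
U = 3448 / (329 * 46.2) = 3448 / 15199.8 = 0.2268

0.2268 kW/(m^2*K)


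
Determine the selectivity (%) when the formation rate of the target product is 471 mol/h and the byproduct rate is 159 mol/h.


Selectivity = desired / (desired + undesired) * 100
Total products = 471 + 159 = 630 mol/h
S = 471 / 630 * 100
= 0.7476 * 100
= 74.76 %

74.76 %


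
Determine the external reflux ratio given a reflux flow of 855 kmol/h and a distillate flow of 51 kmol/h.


Reflux ratio definition: R = L / D (liquid returned / distillate withdrawn)
L = 855 kmol/h, D = 51 kmol/h
R = 855 / 51 = 16.76

16.76


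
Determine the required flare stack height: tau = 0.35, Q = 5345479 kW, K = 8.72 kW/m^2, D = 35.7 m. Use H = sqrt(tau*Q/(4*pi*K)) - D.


tau*Q/(4*pi*K) = 0.35 * 5345479 / (4 * pi * 8.72) = 17073.7
sqrt(17073.7) = 130.666
H = 130.666 - 35.7 = 94.97

94.97 m


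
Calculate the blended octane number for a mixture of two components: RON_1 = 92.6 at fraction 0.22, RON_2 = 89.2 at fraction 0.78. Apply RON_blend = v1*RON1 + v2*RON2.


Linear blending: RON_blend = sum(vi * RONi)
Contribution 1: 0.22 * 92.6 = 20.372
Contribution 2: 0.78 * 89.2 = 69.576
RON_blend = 20.372 + 69.576 = 89.948

89.948


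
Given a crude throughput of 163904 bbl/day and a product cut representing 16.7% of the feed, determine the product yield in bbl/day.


Crude throughput = 163904 bbl/day
Fraction yield = 16.7%
yield = throughput * fraction / 100
yield = 163904 * 16.7 / 100 = 27371.968

27371.968 bbl/day


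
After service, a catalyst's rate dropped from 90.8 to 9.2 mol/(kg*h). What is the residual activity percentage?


Activity (%) = (rate_used / rate_fresh) * 100
rate_used = 9.2, rate_fresh = 90.8
= (9.2 / 90.8) * 100
= 0.1013 * 100 = 10.13

10.13 %


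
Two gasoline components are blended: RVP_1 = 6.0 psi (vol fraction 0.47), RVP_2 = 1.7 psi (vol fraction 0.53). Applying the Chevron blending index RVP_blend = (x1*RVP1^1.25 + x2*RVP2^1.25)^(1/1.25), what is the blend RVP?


Chevron index: RVP_blend = (sum xi*RVPi^1.25)^(1/1.25)
RVP^1.25 terms: 0.47 * 6.0^1.25 + 0.53 * 1.7^1.25 = 5.44235
RVP_blend = 5.44235^(1/1.25) = 3.878

3.878 psi


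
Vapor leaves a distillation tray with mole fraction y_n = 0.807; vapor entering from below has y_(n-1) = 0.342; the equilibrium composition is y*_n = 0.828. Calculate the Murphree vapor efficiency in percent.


Murphree vapor efficiency: EMV = (y_n - y_(n-1)) / (y*_n - y_(n-1)) * 100
EMV = (0.807 - 0.342) / (0.828 - 0.342) * 100 = 0.465 / 0.486 * 100 = 95.68

95.68 %


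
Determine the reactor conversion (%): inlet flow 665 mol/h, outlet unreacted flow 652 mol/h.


X = (F_in - F_out) / F_in * 100
Moles reacted = 665 - 652 = 13
X = 13 / 665 * 100
= 0.01955 * 100
= 1.955 %

1.955 %


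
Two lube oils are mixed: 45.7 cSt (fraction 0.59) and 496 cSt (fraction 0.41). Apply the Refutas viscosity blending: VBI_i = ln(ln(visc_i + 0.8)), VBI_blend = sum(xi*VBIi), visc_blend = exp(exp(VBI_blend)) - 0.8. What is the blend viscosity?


Refutas method: VBN_i = 14.534*ln(ln(visc_i + 0.8)) + 10.975, blended linearly by mass fraction; since VBN is linear in VBI_i = ln(ln(visc_i + 0.8)) and the fractions sum to 1, blend VBI directly: visc = exp(exp(VBI_blend)) - 0.8
VBI_1 = ln(ln(45.7 + 0.8)) = 1.34533
VBI_2 = ln(ln(496 + 0.8)) = 1.82587
VBI_blend = 0.59 * 1.34533 + 0.41 * 1.82587 = 1.54235
visc_blend = exp(exp(1.54235)) - 0.8 = 106.5

106.5 cSt


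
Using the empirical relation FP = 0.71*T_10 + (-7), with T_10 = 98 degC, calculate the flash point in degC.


FP = 0.71 * 98 + (-7) = 62.58

62.58 degC


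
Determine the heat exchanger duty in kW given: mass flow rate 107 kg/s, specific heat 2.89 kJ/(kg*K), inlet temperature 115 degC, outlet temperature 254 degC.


Q = m_dot * cp * delta_T
delta_T = 254 - 115 = 139 K
Q = 107 * 2.89 * 139
= 309.23 * 139
= 42982.97 kW

42982.97 kW


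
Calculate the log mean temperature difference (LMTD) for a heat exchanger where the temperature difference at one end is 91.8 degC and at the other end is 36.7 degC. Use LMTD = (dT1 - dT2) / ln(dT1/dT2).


LMTD = (dT1 - dT2) / ln(dT1/dT2)
= (91.8 - 36.7) / ln(91.8 / 36.7) = 55.1 / 0.916836 = 60.10

60.10 degC


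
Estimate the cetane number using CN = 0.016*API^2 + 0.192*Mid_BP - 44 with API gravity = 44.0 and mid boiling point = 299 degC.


CN = 0.016 * 44.0^2 + 0.192 * 299 - 44
CN = 30.976 + 57.408 - 44 = 44.384

44.384


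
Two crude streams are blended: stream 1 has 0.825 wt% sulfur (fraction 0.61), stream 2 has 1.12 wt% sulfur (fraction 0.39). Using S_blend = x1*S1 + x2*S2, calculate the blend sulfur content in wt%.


Linear sulfur blending: S_blend = x1*S1 + x2*S2
Contribution 1: 0.61 * 0.825 = 0.50325 wt%
Contribution 2: 0.39 * 1.12 = 0.4368 wt%
S_blend = 0.50325 + 0.4368 = 0.94005

0.94005 wt%


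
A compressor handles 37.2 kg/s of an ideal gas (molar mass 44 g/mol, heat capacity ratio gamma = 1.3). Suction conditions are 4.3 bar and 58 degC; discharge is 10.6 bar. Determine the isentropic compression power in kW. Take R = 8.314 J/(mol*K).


Isentropic work: W = m*(gamma/(gamma-1))*(R*T1/MW)*((P2/P1)^((gamma-1)/gamma) - 1)
T1 = 58 + 273.15 = 331.15 K
Pressure ratio = 10.6 / 4.3 = 2.46512
Exponent = (1.3 - 1)/1.3 = 0.230769
(P2/P1)^exp - 1 = 2.46512^0.230769 - 1 = 0.231471
W = 37.2 * 1.3 / 0.3 * 8.314 * 331.15 / 44 * 0.231471 = 2335

2335 kW


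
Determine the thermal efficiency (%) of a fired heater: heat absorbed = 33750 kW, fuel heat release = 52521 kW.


Furnace efficiency = Q_absorbed / Q_fuel * 100
= 33750 / 52521 * 100 = 64.26

64.26 %


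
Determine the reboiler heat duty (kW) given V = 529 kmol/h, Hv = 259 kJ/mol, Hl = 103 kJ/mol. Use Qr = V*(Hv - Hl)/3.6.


Qr = 529 * (259 - 103) / 3.6 = 529 * 156 / 3.6 = 22920

22920 kW


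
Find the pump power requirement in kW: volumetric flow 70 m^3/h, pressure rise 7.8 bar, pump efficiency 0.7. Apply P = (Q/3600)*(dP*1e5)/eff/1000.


Q = 70 / 3600 = 0.0194444 m^3/s
P = 0.0194444 * (7.8 * 1e5) / 0.7 / 1000 = 21.67

21.67 kW


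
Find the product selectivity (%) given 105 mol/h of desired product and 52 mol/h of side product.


Selectivity = desired / (desired + undesired) * 100
Total products = 105 + 52 = 157 mol/h
S = 105 / 157 * 100
= 0.6688 * 100
= 66.88 %

66.88 %


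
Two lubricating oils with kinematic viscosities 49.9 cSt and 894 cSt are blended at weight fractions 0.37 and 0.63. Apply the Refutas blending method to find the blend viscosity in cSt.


Refutas method: VBN_i = 14.534*ln(ln(visc_i + 0.8)) + 10.975, blended linearly by mass fraction; since VBN is linear in VBI_i = ln(ln(visc_i + 0.8)) and the fractions sum to 1, blend VBI directly: visc = exp(exp(VBI_blend)) - 0.8
VBI_1 = ln(ln(49.9 + 0.8)) = 1.3676
VBI_2 = ln(ln(894 + 0.8)) = 1.91642
VBI_blend = 0.37 * 1.3676 + 0.63 * 1.91642 = 1.71336
visc_blend = exp(exp(1.71336)) - 0.8 = 255.8

255.8 cSt


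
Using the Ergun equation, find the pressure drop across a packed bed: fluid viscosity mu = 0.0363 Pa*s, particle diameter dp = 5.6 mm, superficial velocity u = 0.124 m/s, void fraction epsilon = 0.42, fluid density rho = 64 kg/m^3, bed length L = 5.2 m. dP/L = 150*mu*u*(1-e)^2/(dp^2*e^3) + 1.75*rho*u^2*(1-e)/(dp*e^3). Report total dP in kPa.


dp = 5.6 mm = 0.0056 m
Viscous term = 150*0.0363*0.124*(1-0.42)^2 / (0.0056^2*0.42^3) = 97757.8
Inertial term = 1.75*64*0.124^2*(1-0.42) / (0.0056*0.42^3) = 2407.43
dP/L = 97757.8 + 2407.43 = 100165 Pa/m
dP = 100165 * 5.2 / 1000 = 520.9 kPa

520.9 kPa


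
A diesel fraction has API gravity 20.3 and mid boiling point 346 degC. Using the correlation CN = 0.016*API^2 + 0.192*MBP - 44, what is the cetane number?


CN = 0.016 * 20.3^2 + 0.192 * 346 - 44
CN = 6.59344 + 66.432 - 44 = 29.02544

29.02544


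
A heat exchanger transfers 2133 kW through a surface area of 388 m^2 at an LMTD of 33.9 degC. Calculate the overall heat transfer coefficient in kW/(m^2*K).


From Q = U*A*LMTD, U = Q / (A * LMTD)
U = 2133 / (388 * 33.9) = 2133 / 13153.2 = 0.1622

0.1622 kW/(m^2*K)


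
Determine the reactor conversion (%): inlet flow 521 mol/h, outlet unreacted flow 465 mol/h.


X = (F_in - F_out) / F_in * 100
Moles reacted = 521 - 465 = 56
X = 56 / 521 * 100
= 0.1075 * 100
= 10.75 %

10.75 %


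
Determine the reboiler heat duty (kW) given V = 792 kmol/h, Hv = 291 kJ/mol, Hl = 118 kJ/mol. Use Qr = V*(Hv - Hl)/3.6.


Qr = 792 * (291 - 118) / 3.6 = 792 * 173 / 3.6 = 38060

38060 kW


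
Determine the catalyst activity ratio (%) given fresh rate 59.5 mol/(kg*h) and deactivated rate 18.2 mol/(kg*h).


Activity (%) = (rate_used / rate_fresh) * 100
rate_used = 18.2, rate_fresh = 59.5
= (18.2 / 59.5) * 100
= 0.3059 * 100 = 30.59

30.59 %


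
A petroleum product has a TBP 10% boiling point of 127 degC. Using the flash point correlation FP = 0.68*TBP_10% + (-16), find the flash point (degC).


FP = 0.68 * 127 + (-16) = 70.36

70.36 degC


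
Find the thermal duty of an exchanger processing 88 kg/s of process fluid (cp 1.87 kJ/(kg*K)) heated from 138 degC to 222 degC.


Q = m_dot * cp * delta_T
delta_T = 222 - 138 = 84 K
Q = 88 * 1.87 * 84
= 164.56 * 84
= 13823.04 kW

13823.04 kW


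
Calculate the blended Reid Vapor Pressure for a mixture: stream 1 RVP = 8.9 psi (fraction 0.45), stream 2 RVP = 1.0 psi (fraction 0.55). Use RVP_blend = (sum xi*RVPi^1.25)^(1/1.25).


Chevron index: RVP_blend = (sum xi*RVPi^1.25)^(1/1.25)
RVP^1.25 terms: 0.45 * 8.9^1.25 + 0.55 * 1.0^1.25 = 7.46751
RVP_blend = 7.46751^(1/1.25) = 4.995

4.995 psi


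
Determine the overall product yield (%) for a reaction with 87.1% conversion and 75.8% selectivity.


Overall yield = conversion (%) * selectivity (%) / 100
Conversion = 87.1%, Selectivity = 75.8%
Y = 87.1 * 75.8 / 100
= 66.0218 %

66.0218 %


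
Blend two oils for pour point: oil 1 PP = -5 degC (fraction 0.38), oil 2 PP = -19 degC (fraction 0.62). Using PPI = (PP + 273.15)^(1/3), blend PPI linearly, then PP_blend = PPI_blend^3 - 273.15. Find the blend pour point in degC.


PPI_1 = (-5 + 273.15)^(1/3) = 6.448508
PPI_2 = (-19 + 273.15)^(1/3) = 6.334272
PPI_blend = 0.38 * 6.448508 + 0.62 * 6.334272 = 6.377682
PP_blend = 6.377682^3 - 273.15 = 259.4111 - 273.15 = -13.74

-13.74 degC


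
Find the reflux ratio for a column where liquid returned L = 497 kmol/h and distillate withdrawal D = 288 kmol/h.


Reflux ratio definition: R = L / D (liquid returned / distillate withdrawn)
L = 497 kmol/h, D = 288 kmol/h
R = 497 / 288 = 1.726

1.726


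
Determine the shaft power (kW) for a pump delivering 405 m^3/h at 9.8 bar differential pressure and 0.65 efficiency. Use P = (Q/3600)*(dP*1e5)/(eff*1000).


Q = 405 / 3600 = 0.1125 m^3/s
P = 0.1125 * (9.8 * 1e5) / 0.65 / 1000 = 169.6

169.6 kW


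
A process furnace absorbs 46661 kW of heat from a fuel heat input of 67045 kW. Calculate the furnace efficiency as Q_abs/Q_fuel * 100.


Furnace efficiency = Q_absorbed / Q_fuel * 100
= 46661 / 67045 * 100 = 69.60

69.60 %


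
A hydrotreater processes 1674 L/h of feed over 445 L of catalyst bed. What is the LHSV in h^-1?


LHSV = volumetric feed rate / catalyst volume
= 1674 L/h / 445 L
= 3.762 h^-1

3.762 h^-1


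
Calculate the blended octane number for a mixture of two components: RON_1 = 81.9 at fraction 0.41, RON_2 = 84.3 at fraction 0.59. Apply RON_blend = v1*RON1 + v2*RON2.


Linear blending: RON_blend = sum(vi * RONi)
Contribution 1: 0.41 * 81.9 = 33.579
Contribution 2: 0.59 * 84.3 = 49.737
RON_blend = 33.579 + 49.737 = 83.316

83.316


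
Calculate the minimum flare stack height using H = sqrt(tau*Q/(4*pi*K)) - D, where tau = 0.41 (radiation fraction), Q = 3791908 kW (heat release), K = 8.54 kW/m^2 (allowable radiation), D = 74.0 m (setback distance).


tau*Q/(4*pi*K) = 0.41 * 3791908 / (4 * pi * 8.54) = 14486.8
sqrt(14486.8) = 120.361
H = 120.361 - 74.0 = 46.36

46.36 m


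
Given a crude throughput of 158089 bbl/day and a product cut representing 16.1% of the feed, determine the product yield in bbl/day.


Crude throughput = 158089 bbl/day
Fraction yield = 16.1%
yield = throughput * fraction / 100
yield = 158089 * 16.1 / 100 = 25452.329

25452.329 bbl/day


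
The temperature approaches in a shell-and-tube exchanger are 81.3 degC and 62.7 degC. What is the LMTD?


LMTD = (dT1 - dT2) / ln(dT1/dT2)
= (81.3 - 62.7) / ln(81.3 / 62.7) = 18.6 / 0.259785 = 71.60

71.60 degC


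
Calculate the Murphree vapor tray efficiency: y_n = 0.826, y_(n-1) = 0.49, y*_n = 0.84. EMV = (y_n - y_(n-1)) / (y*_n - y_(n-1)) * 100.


Murphree vapor efficiency: EMV = (y_n - y_(n-1)) / (y*_n - y_(n-1)) * 100
EMV = (0.826 - 0.49) / (0.84 - 0.49) * 100 = 0.336 / 0.35 * 100 = 96.00

96.00 %


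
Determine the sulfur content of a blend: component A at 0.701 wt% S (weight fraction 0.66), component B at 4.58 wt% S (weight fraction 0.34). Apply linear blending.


Linear sulfur blending: S_blend = x1*S1 + x2*S2
Contribution 1: 0.66 * 0.701 = 0.46266 wt%
Contribution 2: 0.34 * 4.58 = 1.5572 wt%
S_blend = 0.46266 + 1.5572 = 2.01986

2.01986 wt%


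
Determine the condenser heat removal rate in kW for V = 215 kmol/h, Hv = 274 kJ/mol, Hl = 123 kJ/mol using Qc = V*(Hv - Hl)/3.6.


Qc = 215 * (274 - 123) / 3.6 = 215 * 151 / 3.6 = 9018

9018 kW


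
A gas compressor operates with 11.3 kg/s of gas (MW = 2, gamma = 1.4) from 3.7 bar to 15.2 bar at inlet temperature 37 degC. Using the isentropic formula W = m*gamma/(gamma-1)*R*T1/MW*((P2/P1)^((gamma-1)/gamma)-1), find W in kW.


Isentropic work: W = m*(gamma/(gamma-1))*(R*T1/MW)*((P2/P1)^((gamma-1)/gamma) - 1)
T1 = 37 + 273.15 = 310.15 K
Pressure ratio = 15.2 / 3.7 = 4.10811
Exponent = (1.4 - 1)/1.4 = 0.285714
(P2/P1)^exp - 1 = 4.10811^0.285714 - 1 = 0.49736
W = 11.3 * 1.4 / 0.4 * 8.314 * 310.15 / 2 * 0.49736 = 25360

25360 kW


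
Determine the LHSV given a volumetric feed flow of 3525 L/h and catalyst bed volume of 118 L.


LHSV = volumetric feed rate / catalyst volume
= 3525 L/h / 118 L
= 29.87 h^-1

29.87 h^-1


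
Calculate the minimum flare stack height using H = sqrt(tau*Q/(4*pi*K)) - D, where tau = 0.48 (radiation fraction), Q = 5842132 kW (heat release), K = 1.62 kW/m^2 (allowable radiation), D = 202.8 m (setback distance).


tau*Q/(4*pi*K) = 0.48 * 5842132 / (4 * pi * 1.62) = 137749
sqrt(137749) = 371.146
H = 371.146 - 202.8 = 168.3

168.3 m


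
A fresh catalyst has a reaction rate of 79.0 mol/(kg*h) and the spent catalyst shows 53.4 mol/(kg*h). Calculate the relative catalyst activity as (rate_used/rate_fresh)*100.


Activity (%) = (rate_used / rate_fresh) * 100
rate_used = 53.4, rate_fresh = 79.0
= (53.4 / 79.0) * 100
= 0.6759 * 100 = 67.59

67.59 %


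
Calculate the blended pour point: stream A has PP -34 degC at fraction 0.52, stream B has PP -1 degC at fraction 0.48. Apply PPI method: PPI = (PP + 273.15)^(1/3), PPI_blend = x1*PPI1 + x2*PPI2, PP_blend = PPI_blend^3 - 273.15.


PPI_1 = (-34 + 273.15)^(1/3) = 6.20712
PPI_2 = (-1 + 273.15)^(1/3) = 6.480414
PPI_blend = 0.52 * 6.20712 + 0.48 * 6.480414 = 6.338301
PP_blend = 6.338301^3 - 273.15 = 254.6353 - 273.15 = -18.51

-18.51 degC


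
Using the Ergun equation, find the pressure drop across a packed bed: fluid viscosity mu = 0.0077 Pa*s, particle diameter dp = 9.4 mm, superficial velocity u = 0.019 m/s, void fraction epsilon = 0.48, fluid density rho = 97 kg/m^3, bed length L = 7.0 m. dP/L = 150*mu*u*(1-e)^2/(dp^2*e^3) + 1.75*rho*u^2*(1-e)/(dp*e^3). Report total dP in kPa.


dp = 9.4 mm = 0.0094 m
Viscous term = 150*0.0077*0.019*(1-0.48)^2 / (0.0094^2*0.48^3) = 607.243
Inertial term = 1.75*97*0.019^2*(1-0.48) / (0.0094*0.48^3) = 30.6527
dP/L = 607.243 + 30.6527 = 637.896 Pa/m
dP = 637.896 * 7.0 / 1000 = 4.465 kPa

4.465 kPa


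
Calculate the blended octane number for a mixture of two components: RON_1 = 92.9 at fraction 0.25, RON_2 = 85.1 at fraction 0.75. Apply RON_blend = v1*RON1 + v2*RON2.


Linear blending: RON_blend = sum(vi * RONi)
Contribution 1: 0.25 * 92.9 = 23.225
Contribution 2: 0.75 * 85.1 = 63.825
RON_blend = 23.225 + 63.825 = 87.05

87.05


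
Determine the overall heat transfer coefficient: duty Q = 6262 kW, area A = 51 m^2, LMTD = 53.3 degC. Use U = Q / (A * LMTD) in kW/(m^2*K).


From Q = U*A*LMTD, U = Q / (A * LMTD)
U = 6262 / (51 * 53.3) = 6262 / 2718.3 = 2.304

2.304 kW/(m^2*K)


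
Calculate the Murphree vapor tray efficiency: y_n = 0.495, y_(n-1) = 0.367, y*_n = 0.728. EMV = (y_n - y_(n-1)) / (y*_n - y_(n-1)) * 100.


Murphree vapor efficiency: EMV = (y_n - y_(n-1)) / (y*_n - y_(n-1)) * 100
EMV = (0.495 - 0.367) / (0.728 - 0.367) * 100 = 0.128 / 0.361 * 100 = 35.46

35.46 %


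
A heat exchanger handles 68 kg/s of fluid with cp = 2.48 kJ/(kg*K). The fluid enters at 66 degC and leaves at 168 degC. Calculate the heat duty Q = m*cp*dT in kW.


Q = m_dot * cp * delta_T
delta_T = 168 - 66 = 102 K
Q = 68 * 2.48 * 102
= 168.64 * 102
= 17201.28 kW

17201.28 kW


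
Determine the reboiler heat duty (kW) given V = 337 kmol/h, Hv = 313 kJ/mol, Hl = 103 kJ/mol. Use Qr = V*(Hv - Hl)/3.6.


Qr = 337 * (313 - 103) / 3.6 = 337 * 210 / 3.6 = 19660

19660 kW


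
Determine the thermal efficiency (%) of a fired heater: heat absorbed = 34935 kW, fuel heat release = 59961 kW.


Furnace efficiency = Q_absorbed / Q_fuel * 100
= 34935 / 59961 * 100 = 58.26

58.26 %


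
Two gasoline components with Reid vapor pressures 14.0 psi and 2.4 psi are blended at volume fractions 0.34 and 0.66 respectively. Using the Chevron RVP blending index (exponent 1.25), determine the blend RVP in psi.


Chevron index: RVP_blend = (sum xi*RVPi^1.25)^(1/1.25)
RVP^1.25 terms: 0.34 * 14.0^1.25 + 0.66 * 2.4^1.25 = 11.179
RVP_blend = 11.179^(1/1.25) = 6.898

6.898 psi


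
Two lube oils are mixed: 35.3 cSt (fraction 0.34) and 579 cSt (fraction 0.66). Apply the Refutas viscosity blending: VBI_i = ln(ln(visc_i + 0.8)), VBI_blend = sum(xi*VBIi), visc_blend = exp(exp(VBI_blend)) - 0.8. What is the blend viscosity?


Refutas method: VBN_i = 14.534*ln(ln(visc_i + 0.8)) + 10.975, blended linearly by mass fraction; since VBN is linear in VBI_i = ln(ln(visc_i + 0.8)) and the fractions sum to 1, blend VBI directly: visc = exp(exp(VBI_blend)) - 0.8
VBI_1 = ln(ln(35.3 + 0.8)) = 1.27712
VBI_2 = ln(ln(579 + 0.8)) = 1.85045
VBI_blend = 0.34 * 1.27712 + 0.66 * 1.85045 = 1.65552
visc_blend = exp(exp(1.65552)) - 0.8 = 187.1

187.1 cSt


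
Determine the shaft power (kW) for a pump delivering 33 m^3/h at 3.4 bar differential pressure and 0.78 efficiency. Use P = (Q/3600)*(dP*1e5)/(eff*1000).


Q = 33 / 3600 = 0.00916667 m^3/s
P = 0.00916667 * (3.4 * 1e5) / 0.78 / 1000 = 3.996

3.996 kW


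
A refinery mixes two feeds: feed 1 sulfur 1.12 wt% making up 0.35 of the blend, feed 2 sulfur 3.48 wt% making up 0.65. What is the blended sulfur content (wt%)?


Linear sulfur blending: S_blend = x1*S1 + x2*S2
Contribution 1: 0.35 * 1.12 = 0.392 wt%
Contribution 2: 0.65 * 3.48 = 2.262 wt%
S_blend = 0.392 + 2.262 = 2.654

2.654 wt%


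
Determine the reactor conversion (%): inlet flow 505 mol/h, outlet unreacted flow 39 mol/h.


X = (F_in - F_out) / F_in * 100
Moles reacted = 505 - 39 = 466
X = 466 / 505 * 100
= 0.9228 * 100
= 92.28 %

92.28 %


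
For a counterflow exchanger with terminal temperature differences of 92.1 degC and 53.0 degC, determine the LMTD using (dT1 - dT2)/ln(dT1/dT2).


LMTD = (dT1 - dT2) / ln(dT1/dT2)
= (92.1 - 53.0) / ln(92.1 / 53.0) = 39.1 / 0.552583 = 70.76

70.76 degC


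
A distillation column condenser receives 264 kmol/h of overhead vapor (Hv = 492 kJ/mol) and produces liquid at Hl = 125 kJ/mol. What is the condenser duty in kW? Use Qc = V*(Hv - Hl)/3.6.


Qc = 264 * (492 - 125) / 3.6 = 264 * 367 / 3.6 = 26910

26910 kW


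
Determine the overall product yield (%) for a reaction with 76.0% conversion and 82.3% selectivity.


Overall yield = conversion (%) * selectivity (%) / 100
Conversion = 76.0%, Selectivity = 82.3%
Y = 76.0 * 82.3 / 100
= 62.548 %

62.548 %


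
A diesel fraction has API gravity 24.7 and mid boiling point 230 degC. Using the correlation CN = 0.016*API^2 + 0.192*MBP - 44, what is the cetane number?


CN = 0.016 * 24.7^2 + 0.192 * 230 - 44
CN = 9.76144 + 44.16 - 44 = 9.92144

9.92144


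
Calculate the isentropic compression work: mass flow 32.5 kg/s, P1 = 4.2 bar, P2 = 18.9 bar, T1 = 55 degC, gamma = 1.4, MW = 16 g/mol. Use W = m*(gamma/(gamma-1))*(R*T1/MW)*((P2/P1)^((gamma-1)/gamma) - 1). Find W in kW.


Isentropic work: W = m*(gamma/(gamma-1))*(R*T1/MW)*((P2/P1)^((gamma-1)/gamma) - 1)
T1 = 55 + 273.15 = 328.15 K
Pressure ratio = 18.9 / 4.2 = 4.5
Exponent = (1.4 - 1)/1.4 = 0.285714
(P2/P1)^exp - 1 = 4.5^0.285714 - 1 = 0.536852
W = 32.5 * 1.4 / 0.4 * 8.314 * 328.15 / 16 * 0.536852 = 10410

10410 kW


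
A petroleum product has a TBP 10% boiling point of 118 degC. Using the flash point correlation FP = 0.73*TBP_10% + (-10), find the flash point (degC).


FP = 0.73 * 118 + (-10) = 76.14

76.14 degC


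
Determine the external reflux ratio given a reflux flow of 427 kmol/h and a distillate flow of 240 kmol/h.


Reflux ratio definition: R = L / D (liquid returned / distillate withdrawn)
L = 427 kmol/h, D = 240 kmol/h
R = 427 / 240 = 1.779

1.779


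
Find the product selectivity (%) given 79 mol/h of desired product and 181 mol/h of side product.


Selectivity = desired / (desired + undesired) * 100
Total products = 79 + 181 = 260 mol/h
S = 79 / 260 * 100
= 0.3038 * 100
= 30.38 %

30.38 %


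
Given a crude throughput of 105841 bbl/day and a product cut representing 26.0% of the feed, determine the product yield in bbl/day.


Crude throughput = 105841 bbl/day
Fraction yield = 26.0%
yield = throughput * fraction / 100
yield = 105841 * 26.0 / 100 = 27518.66

27518.66 bbl/day


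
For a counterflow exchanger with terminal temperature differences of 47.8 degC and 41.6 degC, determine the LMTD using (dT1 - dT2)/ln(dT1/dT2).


LMTD = (dT1 - dT2) / ln(dT1/dT2)
= (47.8 - 41.6) / ln(47.8 / 41.6) = 6.2 / 0.138925 = 44.63

44.63 degC


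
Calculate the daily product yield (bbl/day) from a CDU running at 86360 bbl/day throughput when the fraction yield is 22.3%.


Crude throughput = 86360 bbl/day
Fraction yield = 22.3%
yield = throughput * fraction / 100
yield = 86360 * 22.3 / 100 = 19258.28

19258.28 bbl/day


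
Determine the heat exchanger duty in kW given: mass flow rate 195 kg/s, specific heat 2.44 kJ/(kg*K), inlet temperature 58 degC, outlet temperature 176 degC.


Q = m_dot * cp * delta_T
delta_T = 176 - 58 = 118 K
Q = 195 * 2.44 * 118
= 475.8 * 118
= 56144.4 kW

56144.4 kW


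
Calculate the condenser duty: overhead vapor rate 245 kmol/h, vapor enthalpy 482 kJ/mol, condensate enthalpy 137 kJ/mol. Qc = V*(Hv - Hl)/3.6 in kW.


Qc = 245 * (482 - 137) / 3.6 = 245 * 345 / 3.6 = 23480

23480 kW


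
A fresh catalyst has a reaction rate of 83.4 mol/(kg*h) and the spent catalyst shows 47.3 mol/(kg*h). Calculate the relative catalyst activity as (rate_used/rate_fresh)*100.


Activity (%) = (rate_used / rate_fresh) * 100
rate_used = 47.3, rate_fresh = 83.4
= (47.3 / 83.4) * 100
= 0.5671 * 100 = 56.71

56.71 %


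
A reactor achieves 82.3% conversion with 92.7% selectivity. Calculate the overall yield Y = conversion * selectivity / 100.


Overall yield = conversion (%) * selectivity (%) / 100
Conversion = 82.3%, Selectivity = 92.7%
Y = 82.3 * 92.7 / 100
= 76.2921 %

76.2921 %


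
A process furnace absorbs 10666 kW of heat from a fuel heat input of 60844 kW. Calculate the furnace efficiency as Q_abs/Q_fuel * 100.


Furnace efficiency = Q_absorbed / Q_fuel * 100
= 10666 / 60844 * 100 = 17.53

17.53 %


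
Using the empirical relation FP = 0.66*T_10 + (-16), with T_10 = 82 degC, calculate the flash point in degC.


FP = 0.66 * 82 + (-16) = 38.12

38.12 degC


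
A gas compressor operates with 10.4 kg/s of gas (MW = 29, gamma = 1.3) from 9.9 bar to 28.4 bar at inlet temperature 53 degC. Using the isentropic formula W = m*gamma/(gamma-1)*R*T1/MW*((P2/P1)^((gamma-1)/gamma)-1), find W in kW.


Isentropic work: W = m*(gamma/(gamma-1))*(R*T1/MW)*((P2/P1)^((gamma-1)/gamma) - 1)
T1 = 53 + 273.15 = 326.15 K
Pressure ratio = 28.4 / 9.9 = 2.86869
Exponent = (1.3 - 1)/1.3 = 0.230769
(P2/P1)^exp - 1 = 2.86869^0.230769 - 1 = 0.27532
W = 10.4 * 1.3 / 0.3 * 8.314 * 326.15 / 29 * 0.27532 = 1160

1160 kW


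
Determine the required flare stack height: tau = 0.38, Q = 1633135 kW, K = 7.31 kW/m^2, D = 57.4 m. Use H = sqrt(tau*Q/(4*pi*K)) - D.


tau*Q/(4*pi*K) = 0.38 * 1633135 / (4 * pi * 7.31) = 6755.83
sqrt(6755.83) = 82.1939
H = 82.1939 - 57.4 = 24.79

24.79 m


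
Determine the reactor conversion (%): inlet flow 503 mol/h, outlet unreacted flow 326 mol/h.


X = (F_in - F_out) / F_in * 100
Moles reacted = 503 - 326 = 177
X = 177 / 503 * 100
= 0.3519 * 100
= 35.19 %

35.19 %


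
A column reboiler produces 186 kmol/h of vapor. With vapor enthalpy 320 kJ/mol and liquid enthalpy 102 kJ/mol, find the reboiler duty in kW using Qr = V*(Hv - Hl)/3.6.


Qr = 186 * (320 - 102) / 3.6 = 186 * 218 / 3.6 = 11260

11260 kW


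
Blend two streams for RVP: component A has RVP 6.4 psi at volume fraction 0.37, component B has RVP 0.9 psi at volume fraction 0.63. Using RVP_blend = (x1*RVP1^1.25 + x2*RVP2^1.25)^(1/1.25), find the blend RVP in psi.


Chevron index: RVP_blend = (sum xi*RVPi^1.25)^(1/1.25)
RVP^1.25 terms: 0.37 * 6.4^1.25 + 0.63 * 0.9^1.25 = 4.31866
RVP_blend = 4.31866^(1/1.25) = 3.223

3.223 psi


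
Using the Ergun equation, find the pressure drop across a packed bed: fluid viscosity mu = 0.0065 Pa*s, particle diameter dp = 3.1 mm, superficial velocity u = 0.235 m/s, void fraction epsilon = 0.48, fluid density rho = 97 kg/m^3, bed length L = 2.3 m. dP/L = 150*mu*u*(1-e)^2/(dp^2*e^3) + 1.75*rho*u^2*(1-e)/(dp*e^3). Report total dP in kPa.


dp = 3.1 mm = 0.0031 m
Viscous term = 150*0.0065*0.235*(1-0.48)^2 / (0.0031^2*0.48^3) = 58295.1
Inertial term = 1.75*97*0.235^2*(1-0.48) / (0.0031*0.48^3) = 14218.8
dP/L = 58295.1 + 14218.8 = 72513.9 Pa/m
dP = 72513.9 * 2.3 / 1000 = 166.8 kPa

166.8 kPa


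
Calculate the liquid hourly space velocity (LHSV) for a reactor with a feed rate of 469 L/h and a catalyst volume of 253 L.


LHSV = volumetric feed rate / catalyst volume
= 469 L/h / 253 L
= 1.854 h^-1

1.854 h^-1


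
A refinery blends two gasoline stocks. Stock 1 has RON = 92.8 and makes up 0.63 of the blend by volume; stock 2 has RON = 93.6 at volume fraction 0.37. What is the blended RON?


Linear blending: RON_blend = sum(vi * RONi)
Contribution 1: 0.63 * 92.8 = 58.464
Contribution 2: 0.37 * 93.6 = 34.632
RON_blend = 58.464 + 34.632 = 93.096

93.096


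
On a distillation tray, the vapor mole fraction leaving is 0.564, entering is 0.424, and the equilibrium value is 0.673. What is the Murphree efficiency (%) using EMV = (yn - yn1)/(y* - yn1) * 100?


Murphree vapor efficiency: EMV = (y_n - y_(n-1)) / (y*_n - y_(n-1)) * 100
EMV = (0.564 - 0.424) / (0.673 - 0.424) * 100 = 0.14 / 0.249 * 100 = 56.22

56.22 %


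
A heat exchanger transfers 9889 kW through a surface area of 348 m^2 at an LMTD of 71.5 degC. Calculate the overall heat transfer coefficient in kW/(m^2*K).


From Q = U*A*LMTD, U = Q / (A * LMTD)
U = 9889 / (348 * 71.5) = 9889 / 24882 = 0.3974

0.3974 kW/(m^2*K)


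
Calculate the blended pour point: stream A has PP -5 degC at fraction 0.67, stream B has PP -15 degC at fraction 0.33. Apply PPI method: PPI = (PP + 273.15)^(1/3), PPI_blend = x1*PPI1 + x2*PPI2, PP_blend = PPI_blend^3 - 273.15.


PPI_1 = (-5 + 273.15)^(1/3) = 6.448508
PPI_2 = (-15 + 273.15)^(1/3) = 6.36733
PPI_blend = 0.67 * 6.448508 + 0.33 * 6.36733 = 6.421719
PP_blend = 6.421719^3 - 273.15 = 264.8219 - 273.15 = -8.33

-8.33 degC


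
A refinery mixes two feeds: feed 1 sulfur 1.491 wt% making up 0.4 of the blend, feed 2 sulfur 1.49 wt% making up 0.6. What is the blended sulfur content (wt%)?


Linear sulfur blending: S_blend = x1*S1 + x2*S2
Contribution 1: 0.4 * 1.491 = 0.5964 wt%
Contribution 2: 0.6 * 1.49 = 0.894 wt%
S_blend = 0.5964 + 0.894 = 1.4904

1.4904 wt%


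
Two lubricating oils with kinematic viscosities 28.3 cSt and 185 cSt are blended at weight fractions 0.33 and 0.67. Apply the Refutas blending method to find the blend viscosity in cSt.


Refutas method: VBN_i = 14.534*ln(ln(visc_i + 0.8)) + 10.975, blended linearly by mass fraction; since VBN is linear in VBI_i = ln(ln(visc_i + 0.8)) and the fractions sum to 1, blend VBI directly: visc = exp(exp(VBI_blend)) - 0.8
VBI_1 = ln(ln(28.3 + 0.8)) = 1.21513
VBI_2 = ln(ln(185 + 0.8)) = 1.65339
VBI_blend = 0.33 * 1.21513 + 0.67 * 1.65339 = 1.50876
visc_blend = exp(exp(1.50876)) - 0.8 = 91.14

91.14 cSt


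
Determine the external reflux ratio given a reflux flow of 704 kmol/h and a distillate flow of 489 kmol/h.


Reflux ratio definition: R = L / D (liquid returned / distillate withdrawn)
L = 704 kmol/h, D = 489 kmol/h
R = 704 / 489 = 1.440

1.440


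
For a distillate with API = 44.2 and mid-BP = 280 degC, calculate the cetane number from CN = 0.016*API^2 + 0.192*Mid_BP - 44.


CN = 0.016 * 44.2^2 + 0.192 * 280 - 44
CN = 31.25824 + 53.76 - 44 = 41.01824

41.01824


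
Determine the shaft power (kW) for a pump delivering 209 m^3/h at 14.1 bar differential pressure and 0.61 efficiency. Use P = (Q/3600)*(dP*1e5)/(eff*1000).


Q = 209 / 3600 = 0.0580556 m^3/s
P = 0.0580556 * (14.1 * 1e5) / 0.61 / 1000 = 134.2

134.2 kW


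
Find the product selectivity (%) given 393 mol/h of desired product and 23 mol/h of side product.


Selectivity = desired / (desired + undesired) * 100
Total products = 393 + 23 = 416 mol/h
S = 393 / 416 * 100
= 0.9447 * 100
= 94.47 %

94.47 %


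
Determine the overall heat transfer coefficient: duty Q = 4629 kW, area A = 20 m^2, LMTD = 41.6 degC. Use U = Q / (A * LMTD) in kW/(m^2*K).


From Q = U*A*LMTD, U = Q / (A * LMTD)
U = 4629 / (20 * 41.6) = 4629 / 832 = 5.564

5.564 kW/(m^2*K)


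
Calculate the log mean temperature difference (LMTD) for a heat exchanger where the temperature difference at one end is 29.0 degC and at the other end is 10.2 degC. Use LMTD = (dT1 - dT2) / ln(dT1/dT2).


LMTD = (dT1 - dT2) / ln(dT1/dT2)
= (29.0 - 10.2) / ln(29.0 / 10.2) = 18.8 / 1.04491 = 17.99

17.99 degC


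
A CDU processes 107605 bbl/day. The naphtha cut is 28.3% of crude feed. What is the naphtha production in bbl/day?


Crude throughput = 107605 bbl/day
Fraction yield = 28.3%
yield = throughput * fraction / 100
yield = 107605 * 28.3 / 100 = 30452.215

30452.215 bbl/day


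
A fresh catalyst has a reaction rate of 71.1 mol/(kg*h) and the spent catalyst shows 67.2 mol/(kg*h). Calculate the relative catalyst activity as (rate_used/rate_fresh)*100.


Activity (%) = (rate_used / rate_fresh) * 100
rate_used = 67.2, rate_fresh = 71.1
= (67.2 / 71.1) * 100
= 0.9451 * 100 = 94.51

94.51 %


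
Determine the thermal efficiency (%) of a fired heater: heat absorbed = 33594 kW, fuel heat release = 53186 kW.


Furnace efficiency = Q_absorbed / Q_fuel * 100
= 33594 / 53186 * 100 = 63.16

63.16 %


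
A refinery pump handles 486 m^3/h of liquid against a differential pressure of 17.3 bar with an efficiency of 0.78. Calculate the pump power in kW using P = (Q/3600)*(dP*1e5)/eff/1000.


Q = 486 / 3600 = 0.135 m^3/s
P = 0.135 * (17.3 * 1e5) / 0.78 / 1000 = 299.4

299.4 kW


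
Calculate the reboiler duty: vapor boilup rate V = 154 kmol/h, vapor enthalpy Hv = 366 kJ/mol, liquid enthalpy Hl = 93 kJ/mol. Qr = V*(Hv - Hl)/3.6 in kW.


Qr = 154 * (366 - 93) / 3.6 = 154 * 273 / 3.6 = 11680

11680 kW


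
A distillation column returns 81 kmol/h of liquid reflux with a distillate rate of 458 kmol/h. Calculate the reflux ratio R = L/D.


Reflux ratio definition: R = L / D (liquid returned / distillate withdrawn)
L = 81 kmol/h, D = 458 kmol/h
R = 81 / 458 = 0.1769

0.1769


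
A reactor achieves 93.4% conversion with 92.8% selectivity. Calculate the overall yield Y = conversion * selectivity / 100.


Overall yield = conversion (%) * selectivity (%) / 100
Conversion = 93.4%, Selectivity = 92.8%
Y = 93.4 * 92.8 / 100
= 86.6752 %

86.6752 %


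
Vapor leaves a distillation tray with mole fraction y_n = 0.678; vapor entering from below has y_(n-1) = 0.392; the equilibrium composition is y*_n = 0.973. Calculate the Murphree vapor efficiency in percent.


Murphree vapor efficiency: EMV = (y_n - y_(n-1)) / (y*_n - y_(n-1)) * 100
EMV = (0.678 - 0.392) / (0.973 - 0.392) * 100 = 0.286 / 0.581 * 100 = 49.23

49.23 %


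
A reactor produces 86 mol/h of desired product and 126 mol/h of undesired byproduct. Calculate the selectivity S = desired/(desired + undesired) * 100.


Selectivity = desired / (desired + undesired) * 100
Total products = 86 + 126 = 212 mol/h
S = 86 / 212 * 100
= 0.4057 * 100
= 40.57 %

40.57 %


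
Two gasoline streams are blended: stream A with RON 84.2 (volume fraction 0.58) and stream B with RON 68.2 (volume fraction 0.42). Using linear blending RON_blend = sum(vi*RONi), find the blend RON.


Linear blending: RON_blend = sum(vi * RONi)
Contribution 1: 0.58 * 84.2 = 48.836
Contribution 2: 0.42 * 68.2 = 28.644
RON_blend = 48.836 + 28.644 = 77.48

77.48


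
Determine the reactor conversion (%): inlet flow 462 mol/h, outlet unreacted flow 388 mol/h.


X = (F_in - F_out) / F_in * 100
Moles reacted = 462 - 388 = 74
X = 74 / 462 * 100
= 0.1602 * 100
= 16.02 %

16.02 %


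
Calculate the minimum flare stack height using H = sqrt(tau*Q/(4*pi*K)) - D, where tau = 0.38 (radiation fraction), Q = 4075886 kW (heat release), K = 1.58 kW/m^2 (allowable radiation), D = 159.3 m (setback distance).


tau*Q/(4*pi*K) = 0.38 * 4075886 / (4 * pi * 1.58) = 78007.9
sqrt(78007.9) = 279.299
H = 279.299 - 159.3 = 120.0

120.0 m


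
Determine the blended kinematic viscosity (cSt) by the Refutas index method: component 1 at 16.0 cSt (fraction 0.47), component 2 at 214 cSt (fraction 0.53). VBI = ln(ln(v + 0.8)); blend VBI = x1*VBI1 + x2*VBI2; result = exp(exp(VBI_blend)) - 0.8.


Refutas method: VBN_i = 14.534*ln(ln(visc_i + 0.8)) + 10.975, blended linearly by mass fraction; since VBN is linear in VBI_i = ln(ln(visc_i + 0.8)) and the fractions sum to 1, blend VBI directly: visc = exp(exp(VBI_blend)) - 0.8
VBI_1 = ln(ln(16.0 + 0.8)) = 1.03723
VBI_2 = ln(ln(214 + 0.8)) = 1.68077
VBI_blend = 0.47 * 1.03723 + 0.53 * 1.68077 = 1.37831
visc_blend = exp(exp(1.37831)) - 0.8 = 52.09

52.09 cSt


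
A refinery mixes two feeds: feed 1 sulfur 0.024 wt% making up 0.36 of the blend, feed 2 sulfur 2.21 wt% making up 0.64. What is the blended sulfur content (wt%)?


Linear sulfur blending: S_blend = x1*S1 + x2*S2
Contribution 1: 0.36 * 0.024 = 0.00864 wt%
Contribution 2: 0.64 * 2.21 = 1.4144 wt%
S_blend = 0.00864 + 1.4144 = 1.42304

1.42304 wt%


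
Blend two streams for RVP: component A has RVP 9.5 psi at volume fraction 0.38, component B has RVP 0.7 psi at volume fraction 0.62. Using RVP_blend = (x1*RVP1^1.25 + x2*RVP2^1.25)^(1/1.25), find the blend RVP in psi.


Chevron index: RVP_blend = (sum xi*RVPi^1.25)^(1/1.25)
RVP^1.25 terms: 0.38 * 9.5^1.25 + 0.62 * 0.7^1.25 = 6.73477
RVP_blend = 6.73477^(1/1.25) = 4.599

4.599 psi


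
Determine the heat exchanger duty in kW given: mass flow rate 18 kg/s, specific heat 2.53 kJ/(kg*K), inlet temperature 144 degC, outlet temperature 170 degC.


Q = m_dot * cp * delta_T
delta_T = 170 - 144 = 26 K
Q = 18 * 2.53 * 26
= 45.54 * 26
= 1184.04 kW

1184.04 kW


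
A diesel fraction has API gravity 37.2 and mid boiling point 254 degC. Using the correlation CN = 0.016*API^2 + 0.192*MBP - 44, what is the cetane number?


CN = 0.016 * 37.2^2 + 0.192 * 254 - 44
CN = 22.14144 + 48.768 - 44 = 26.90944

26.90944


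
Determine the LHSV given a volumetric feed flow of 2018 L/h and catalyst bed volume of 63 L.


LHSV = volumetric feed rate / catalyst volume
= 2018 L/h / 63 L
= 32.03 h^-1

32.03 h^-1


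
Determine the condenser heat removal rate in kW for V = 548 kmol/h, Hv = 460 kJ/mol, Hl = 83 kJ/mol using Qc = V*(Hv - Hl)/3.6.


Qc = 548 * (460 - 83) / 3.6 = 548 * 377 / 3.6 = 57390

57390 kW


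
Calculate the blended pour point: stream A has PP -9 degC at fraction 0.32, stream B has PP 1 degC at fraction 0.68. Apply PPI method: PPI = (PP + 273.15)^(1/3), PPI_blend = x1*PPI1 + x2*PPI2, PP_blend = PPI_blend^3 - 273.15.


PPI_1 = (-9 + 273.15)^(1/3) = 6.416283
PPI_2 = (1 + 273.15)^(1/3) = 6.49625
PPI_blend = 0.32 * 6.416283 + 0.68 * 6.49625 = 6.470661
PP_blend = 6.470661^3 - 273.15 = 270.923 - 273.15 = -2.23

-2.23 degC


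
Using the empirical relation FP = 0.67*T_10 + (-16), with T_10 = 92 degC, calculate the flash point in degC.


FP = 0.67 * 92 + (-16) = 45.64

45.64 degC


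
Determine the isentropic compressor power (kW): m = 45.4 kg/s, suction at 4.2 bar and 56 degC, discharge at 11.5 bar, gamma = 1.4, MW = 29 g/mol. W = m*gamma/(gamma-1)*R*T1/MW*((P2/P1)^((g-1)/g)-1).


Isentropic work: W = m*(gamma/(gamma-1))*(R*T1/MW)*((P2/P1)^((gamma-1)/gamma) - 1)
T1 = 56 + 273.15 = 329.15 K
Pressure ratio = 11.5 / 4.2 = 2.7381
Exponent = (1.4 - 1)/1.4 = 0.285714
(P2/P1)^exp - 1 = 2.7381^0.285714 - 1 = 0.333477
W = 45.4 * 1.4 / 0.4 * 8.314 * 329.15 / 29 * 0.333477 = 5000

5000 kW


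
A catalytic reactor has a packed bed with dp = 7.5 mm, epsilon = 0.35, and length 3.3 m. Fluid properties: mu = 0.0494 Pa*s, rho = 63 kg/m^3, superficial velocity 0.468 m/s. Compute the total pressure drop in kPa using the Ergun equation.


dp = 7.5 mm = 0.0075 m
Viscous term = 150*0.0494*0.468*(1-0.35)^2 / (0.0075^2*0.35^3) = 607525
Inertial term = 1.75*63*0.468^2*(1-0.35) / (0.0075*0.35^3) = 48811.1
dP/L = 607525 + 48811.1 = 656336 Pa/m
dP = 656336 * 3.3 / 1000 = 2166 kPa

2166 kPa


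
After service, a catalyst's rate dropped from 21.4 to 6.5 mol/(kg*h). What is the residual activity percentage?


Activity (%) = (rate_used / rate_fresh) * 100
rate_used = 6.5, rate_fresh = 21.4
= (6.5 / 21.4) * 100
= 0.3037 * 100 = 30.37

30.37 %


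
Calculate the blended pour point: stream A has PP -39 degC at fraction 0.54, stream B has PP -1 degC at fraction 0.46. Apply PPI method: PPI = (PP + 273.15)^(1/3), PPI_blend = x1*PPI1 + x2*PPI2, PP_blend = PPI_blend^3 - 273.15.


PPI_1 = (-39 + 273.15)^(1/3) = 6.163557
PPI_2 = (-1 + 273.15)^(1/3) = 6.480414
PPI_blend = 0.54 * 6.163557 + 0.46 * 6.480414 = 6.309311
PP_blend = 6.309311^3 - 273.15 = 251.1573 - 273.15 = -21.99

-21.99 degC


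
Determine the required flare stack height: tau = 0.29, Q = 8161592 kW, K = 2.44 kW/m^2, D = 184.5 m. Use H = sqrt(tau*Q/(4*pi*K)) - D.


tau*Q/(4*pi*K) = 0.29 * 8161592 / (4 * pi * 2.44) = 77192.2
sqrt(77192.2) = 277.835
H = 277.835 - 184.5 = 93.33

93.33 m


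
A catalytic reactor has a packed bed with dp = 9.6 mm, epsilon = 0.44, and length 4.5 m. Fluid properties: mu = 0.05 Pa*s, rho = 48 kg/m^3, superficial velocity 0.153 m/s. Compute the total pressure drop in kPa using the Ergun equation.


dp = 9.6 mm = 0.0096 m
Viscous term = 150*0.05*0.153*(1-0.44)^2 / (0.0096^2*0.44^3) = 45838.3
Inertial term = 1.75*48*0.153^2*(1-0.44) / (0.0096*0.44^3) = 1346.55
dP/L = 45838.3 + 1346.55 = 47184.9 Pa/m
dP = 47184.9 * 4.5 / 1000 = 212.3 kPa

212.3 kPa


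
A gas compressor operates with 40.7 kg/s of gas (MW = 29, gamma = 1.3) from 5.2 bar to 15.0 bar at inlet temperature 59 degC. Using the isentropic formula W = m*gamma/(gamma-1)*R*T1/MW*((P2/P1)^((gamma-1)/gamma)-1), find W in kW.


Isentropic work: W = m*(gamma/(gamma-1))*(R*T1/MW)*((P2/P1)^((gamma-1)/gamma) - 1)
T1 = 59 + 273.15 = 332.15 K
Pressure ratio = 15.0 / 5.2 = 2.88462
Exponent = (1.3 - 1)/1.3 = 0.230769
(P2/P1)^exp - 1 = 2.88462^0.230769 - 1 = 0.276951
W = 40.7 * 1.3 / 0.3 * 8.314 * 332.15 / 29 * 0.276951 = 4651

4651 kW
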